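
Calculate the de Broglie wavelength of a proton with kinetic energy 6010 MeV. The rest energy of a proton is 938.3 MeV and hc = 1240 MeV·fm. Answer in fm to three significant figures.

λ = 0.180 fm

Total energy E = KE + m₀c² = 6010 + 938.3 = 6948.3 MeV.
(pc)² = E² − (m₀c²)² = (6948.3)² − (938.3)² = 4.740 × 10⁷ MeV², so pc = 6885 MeV.
λ = hc/(pc) = 1240 MeV·fm / 6885 MeV = 0.180 fm.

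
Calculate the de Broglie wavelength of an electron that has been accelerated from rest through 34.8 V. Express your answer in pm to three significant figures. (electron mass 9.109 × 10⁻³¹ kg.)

KE = eV = 1.602 × 10⁻¹⁹ × 34.80 = 5.575 × 10⁻¹⁸ J.
p = √(2mKE) = √(2 × 9.109 × 10⁻³¹ × 5.575 × 10⁻¹⁸) = 3.187 × 10⁻²⁴ kg·m/s.
λ = h/p = 6.626 × 10⁻³⁴ / 3.187 × 10⁻²⁴ = 2.08 × 10⁻¹⁰ m = 208 pm.

λ = 208 pm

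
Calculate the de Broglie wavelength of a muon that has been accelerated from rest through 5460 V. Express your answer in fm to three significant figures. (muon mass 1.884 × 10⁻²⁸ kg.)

λ = 1150 fm

KE = eV = 1.602 × 10⁻¹⁹ × 5460 = 8.747 × 10⁻¹⁶ J.
p = √(2mKE) = √(2 × 1.884 × 10⁻²⁸ × 8.747 × 10⁻¹⁶) = 5.741 × 10⁻²² kg·m/s.
λ = h/p = 6.626 × 10⁻³⁴ / 5.741 × 10⁻²² = 1.15 × 10⁻¹² m = 1150 fm.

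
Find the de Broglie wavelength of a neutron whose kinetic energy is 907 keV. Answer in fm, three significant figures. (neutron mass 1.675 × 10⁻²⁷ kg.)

λ = 30.0 fm

KE = 907 keV = 1.453 × 10⁻¹³ J.
p = √(2mKE) = √(2 × 1.675 × 10⁻²⁷ × 1.453 × 10⁻¹³) = 2.206 × 10⁻²⁰ kg·m/s.
λ = h/p = 6.626 × 10⁻³⁴ / 2.206 × 10⁻²⁰ = 3.00 × 10⁻¹⁴ m = 30.0 fm.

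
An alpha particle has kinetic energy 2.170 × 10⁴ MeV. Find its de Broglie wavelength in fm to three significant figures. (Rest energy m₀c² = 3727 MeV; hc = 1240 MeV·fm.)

Total energy E = KE + m₀c² = 2.170 × 10⁴ + 3727 = 25427 MeV.
(pc)² = E² − (m₀c²)² = (25427)² − (3727)² = 6.326 × 10⁸ MeV², so pc = 2.515 × 10⁴ MeV.
λ = hc/(pc) = 1240 MeV·fm / 2.515 × 10⁴ MeV = 0.0493 fm.

λ = 0.0493 fm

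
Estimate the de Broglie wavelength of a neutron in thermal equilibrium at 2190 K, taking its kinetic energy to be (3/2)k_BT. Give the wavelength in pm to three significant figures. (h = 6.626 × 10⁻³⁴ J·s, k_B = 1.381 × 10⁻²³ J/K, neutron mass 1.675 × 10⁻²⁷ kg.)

KE = (3/2)k_BT = 1.5 × 1.381 × 10⁻²³ × 2190 = 4.537 × 10⁻²⁰ J.
p = √(2mKE) = √(2 × 1.675 × 10⁻²⁷ × 4.537 × 10⁻²⁰) = 1.233 × 10⁻²³ kg·m/s.
λ = h/p = 5.37 × 10⁻¹¹ m = 53.7 pm.

λ = 53.7 pm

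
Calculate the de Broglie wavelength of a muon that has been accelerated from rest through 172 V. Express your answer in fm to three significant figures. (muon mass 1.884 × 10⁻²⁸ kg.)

KE = eV = 1.602 × 10⁻¹⁹ × 172.0 = 2.755 × 10⁻¹⁷ J.
p = √(2mKE) = √(2 × 1.884 × 10⁻²⁸ × 2.755 × 10⁻¹⁷) = 1.019 × 10⁻²² kg·m/s.
λ = h/p = 6.626 × 10⁻³⁴ / 1.019 × 10⁻²² = 6.50 × 10⁻¹² m = 6500 fm.

λ = 6500 fm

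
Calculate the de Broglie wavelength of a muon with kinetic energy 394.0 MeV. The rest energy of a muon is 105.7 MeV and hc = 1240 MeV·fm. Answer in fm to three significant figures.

Total energy E = KE + m₀c² = 394.0 + 105.7 = 499.7 MeV.
(pc)² = E² − (m₀c²)² = (499.7)² − (105.7)² = 2.385 × 10⁵ MeV², so pc = 488.4 MeV.
λ = hc/(pc) = 1240 MeV·fm / 488.4 MeV = 2.54 fm.

λ = 2.54 fm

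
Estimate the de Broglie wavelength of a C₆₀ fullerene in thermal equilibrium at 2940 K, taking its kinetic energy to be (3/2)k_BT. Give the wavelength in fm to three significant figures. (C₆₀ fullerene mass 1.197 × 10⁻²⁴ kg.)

λ = 1740 fm

KE = (3/2)k_BT = 1.5 × 1.381 × 10⁻²³ × 2940 = 6.090 × 10⁻²⁰ J.
p = √(2mKE) = √(2 × 1.197 × 10⁻²⁴ × 6.090 × 10⁻²⁰) = 3.818 × 10⁻²² kg·m/s.
λ = h/p = 1.74 × 10⁻¹² m = 1740 fm.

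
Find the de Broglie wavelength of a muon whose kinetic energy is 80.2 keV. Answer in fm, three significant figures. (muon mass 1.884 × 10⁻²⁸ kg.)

λ = 301 fm

KE = 80.2 keV = 1.285 × 10⁻¹⁴ J.
p = √(2mKE) = √(2 × 1.884 × 10⁻²⁸ × 1.285 × 10⁻¹⁴) = 2.200 × 10⁻²¹ kg·m/s.
λ = h/p = 6.626 × 10⁻³⁴ / 2.200 × 10⁻²¹ = 3.01 × 10⁻¹³ m = 301 fm.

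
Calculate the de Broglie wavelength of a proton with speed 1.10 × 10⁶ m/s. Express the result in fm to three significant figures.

p = mv = 1.673 × 10⁻²⁷ × 1.10 × 10⁶ = 1.840 × 10⁻²¹ kg·m/s.
λ = h/p = 6.626 × 10⁻³⁴ / 1.840 × 10⁻²¹ = 3.60 × 10⁻¹³ m = 360 fm.

λ = 360 fm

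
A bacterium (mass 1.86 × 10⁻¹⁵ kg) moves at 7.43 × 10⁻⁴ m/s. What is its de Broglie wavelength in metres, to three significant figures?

λ = 4.79 × 10⁻¹⁶ m

p = mv = 1.86 × 10⁻¹⁵ × 7.43 × 10⁻⁴ = 1.382 × 10⁻¹⁸ kg·m/s.
λ = h/p = 6.626 × 10⁻³⁴ / 1.382 × 10⁻¹⁸ = 4.79 × 10⁻¹⁶ m.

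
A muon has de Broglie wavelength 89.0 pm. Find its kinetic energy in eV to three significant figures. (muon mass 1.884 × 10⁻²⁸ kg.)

p = h/λ = 6.626 × 10⁻³⁴ / 8.900 × 10⁻¹¹ = 7.445 × 10⁻²⁴ kg·m/s.
KE = p²/(2m) = (7.445 × 10⁻²⁴)² / (2 × 1.884 × 10⁻²⁸) = 1.471 × 10⁻¹⁹ J = 0.918 eV.

KE = 0.918 eV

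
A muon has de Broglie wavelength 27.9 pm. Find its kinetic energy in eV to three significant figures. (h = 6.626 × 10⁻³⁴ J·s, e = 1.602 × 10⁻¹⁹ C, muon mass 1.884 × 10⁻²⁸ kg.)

KE = 9.34 eV

p = h/λ = 6.626 × 10⁻³⁴ / 2.790 × 10⁻¹¹ = 2.375 × 10⁻²³ kg·m/s.
KE = p²/(2m) = (2.375 × 10⁻²³)² / (2 × 1.884 × 10⁻²⁸) = 1.497 × 10⁻¹⁸ J = 9.34 eV.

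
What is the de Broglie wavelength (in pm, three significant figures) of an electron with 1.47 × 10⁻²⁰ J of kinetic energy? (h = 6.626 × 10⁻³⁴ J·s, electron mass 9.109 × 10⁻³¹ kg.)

λ = 4050 pm

p = √(2mKE) = √(2 × 9.109 × 10⁻³¹ × 1.470 × 10⁻²⁰) = 1.636 × 10⁻²⁵ kg·m/s.
λ = h/p = 6.626 × 10⁻³⁴ / 1.636 × 10⁻²⁵ = 4.05 × 10⁻⁹ m = 4050 pm.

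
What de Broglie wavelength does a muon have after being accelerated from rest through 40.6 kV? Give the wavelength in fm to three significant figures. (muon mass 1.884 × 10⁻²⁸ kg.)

KE = eV = 1.602 × 10⁻¹⁹ × 4.060 × 10⁴ = 6.504 × 10⁻¹⁵ J.
p = √(2mKE) = √(2 × 1.884 × 10⁻²⁸ × 6.504 × 10⁻¹⁵) = 1.565 × 10⁻²¹ kg·m/s.
λ = h/p = 6.626 × 10⁻³⁴ / 1.565 × 10⁻²¹ = 4.23 × 10⁻¹³ m = 423 fm.

λ = 423 fm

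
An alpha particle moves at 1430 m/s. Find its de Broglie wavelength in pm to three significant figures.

p = mv = 6.645 × 10⁻²⁷ × 1430 = 9.502 × 10⁻²⁴ kg·m/s.
λ = h/p = 6.626 × 10⁻³⁴ / 9.502 × 10⁻²⁴ = 6.97 × 10⁻¹¹ m = 69.7 pm.

λ = 69.7 pm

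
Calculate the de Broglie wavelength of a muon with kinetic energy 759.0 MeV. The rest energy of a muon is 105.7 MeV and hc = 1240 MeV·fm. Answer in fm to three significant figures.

λ = 1.44 fm

Total energy E = KE + m₀c² = 759.0 + 105.7 = 864.7 MeV.
(pc)² = E² − (m₀c²)² = (864.7)² − (105.7)² = 7.365 × 10⁵ MeV², so pc = 858.2 MeV.
λ = hc/(pc) = 1240 MeV·fm / 858.2 MeV = 1.44 fm.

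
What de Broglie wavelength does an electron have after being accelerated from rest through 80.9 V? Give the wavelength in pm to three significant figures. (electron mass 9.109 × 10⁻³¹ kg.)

λ = 136 pm

KE = eV = 1.602 × 10⁻¹⁹ × 80.90 = 1.296 × 10⁻¹⁷ J.
p = √(2mKE) = √(2 × 9.109 × 10⁻³¹ × 1.296 × 10⁻¹⁷) = 4.859 × 10⁻²⁴ kg·m/s.
λ = h/p = 6.626 × 10⁻³⁴ / 4.859 × 10⁻²⁴ = 1.36 × 10⁻¹⁰ m = 136 pm.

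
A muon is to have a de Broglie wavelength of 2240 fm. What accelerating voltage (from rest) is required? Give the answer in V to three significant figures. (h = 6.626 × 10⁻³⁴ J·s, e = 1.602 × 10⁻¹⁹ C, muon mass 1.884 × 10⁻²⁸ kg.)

V = 1450 V

p = h/λ = 6.626 × 10⁻³⁴ / 2.240 × 10⁻¹² = 2.958 × 10⁻²² kg·m/s.
KE = p²/(2m) = 2.322 × 10⁻¹⁶ J.
V = KE/e = 2.322 × 10⁻¹⁶ / (1.602 × 10⁻¹⁹) = 1450 V.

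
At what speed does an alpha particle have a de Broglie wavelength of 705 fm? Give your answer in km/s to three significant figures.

p = h/λ = 6.626 × 10⁻³⁴ / 7.050 × 10⁻¹³ = 9.399 × 10⁻²² kg·m/s.
v = p/m = 9.399 × 10⁻²² / 6.645 × 10⁻²⁷ = 1.41 × 10⁵ m/s = 141 km/s.

v = 141 km/s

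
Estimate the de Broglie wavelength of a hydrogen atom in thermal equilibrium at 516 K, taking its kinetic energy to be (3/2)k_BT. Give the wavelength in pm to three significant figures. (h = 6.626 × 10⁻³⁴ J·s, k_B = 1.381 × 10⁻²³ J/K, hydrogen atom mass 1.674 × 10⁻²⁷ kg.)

KE = (3/2)k_BT = 1.5 × 1.381 × 10⁻²³ × 516 = 1.069 × 10⁻²⁰ J.
p = √(2mKE) = √(2 × 1.674 × 10⁻²⁷ × 1.069 × 10⁻²⁰) = 5.982 × 10⁻²⁴ kg·m/s.
λ = h/p = 1.11 × 10⁻¹⁰ m = 111 pm.

λ = 111 pm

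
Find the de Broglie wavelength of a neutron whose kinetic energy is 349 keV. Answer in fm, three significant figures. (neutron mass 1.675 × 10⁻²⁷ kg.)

KE = 349 keV = 5.591 × 10⁻¹⁴ J.
p = √(2mKE) = √(2 × 1.675 × 10⁻²⁷ × 5.591 × 10⁻¹⁴) = 1.369 × 10⁻²⁰ kg·m/s.
λ = h/p = 6.626 × 10⁻³⁴ / 1.369 × 10⁻²⁰ = 4.84 × 10⁻¹⁴ m = 48.4 fm.

λ = 48.4 fm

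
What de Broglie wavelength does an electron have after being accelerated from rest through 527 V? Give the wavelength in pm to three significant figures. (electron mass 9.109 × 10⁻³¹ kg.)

λ = 53.4 pm

KE = eV = 1.602 × 10⁻¹⁹ × 527.0 = 8.443 × 10⁻¹⁷ J.
p = √(2mKE) = √(2 × 9.109 × 10⁻³¹ × 8.443 × 10⁻¹⁷) = 1.240 × 10⁻²³ kg·m/s.
λ = h/p = 6.626 × 10⁻³⁴ / 1.240 × 10⁻²³ = 5.34 × 10⁻¹¹ m = 53.4 pm.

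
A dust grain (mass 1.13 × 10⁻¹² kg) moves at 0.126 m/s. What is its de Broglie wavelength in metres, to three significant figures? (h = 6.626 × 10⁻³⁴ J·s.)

p = mv = 1.13 × 10⁻¹² × 0.126 = 1.424 × 10⁻¹³ kg·m/s.
λ = h/p = 6.626 × 10⁻³⁴ / 1.424 × 10⁻¹³ = 4.65 × 10⁻²¹ m.

λ = 4.65 × 10⁻²¹ m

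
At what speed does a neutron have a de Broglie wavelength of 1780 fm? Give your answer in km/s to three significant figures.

v = 222 km/s

p = h/λ = 6.626 × 10⁻³⁴ / 1.780 × 10⁻¹² = 3.722 × 10⁻²² kg·m/s.
v = p/m = 3.722 × 10⁻²² / 1.675 × 10⁻²⁷ = 2.22 × 10⁵ m/s = 222 km/s.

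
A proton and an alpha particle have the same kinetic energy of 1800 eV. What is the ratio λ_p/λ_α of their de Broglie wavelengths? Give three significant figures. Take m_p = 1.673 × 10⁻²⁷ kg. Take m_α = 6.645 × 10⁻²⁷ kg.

At fixed KE, p = √(2mKE) so λ = h/p ∝ 1/√m.
λ_p/λ_α = √(m_α/m_p) = √(6.645 × 10⁻²⁷/1.673 × 10⁻²⁷) = √(3.972) = 1.99.

λ_p/λ_α = 1.99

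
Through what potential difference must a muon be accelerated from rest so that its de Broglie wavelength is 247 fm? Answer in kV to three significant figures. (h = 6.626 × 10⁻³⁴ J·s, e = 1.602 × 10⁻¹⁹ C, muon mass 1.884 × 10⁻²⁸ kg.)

V = 119 kV

p = h/λ = 6.626 × 10⁻³⁴ / 2.470 × 10⁻¹³ = 2.683 × 10⁻²¹ kg·m/s.
KE = p²/(2m) = 1.910 × 10⁻¹⁴ J.
V = KE/e = 1.910 × 10⁻¹⁴ / (1.602 × 10⁻¹⁹) = 119 kV.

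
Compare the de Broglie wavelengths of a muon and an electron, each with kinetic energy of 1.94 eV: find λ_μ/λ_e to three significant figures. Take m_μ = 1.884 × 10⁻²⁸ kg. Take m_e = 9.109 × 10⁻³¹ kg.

At fixed KE, p = √(2mKE) so λ = h/p ∝ 1/√m.
λ_μ/λ_e = √(m_e/m_μ) = √(9.109 × 10⁻³¹/1.884 × 10⁻²⁸) = √(4.835 × 10⁻³) = 0.0695.

λ_μ/λ_e = 0.0695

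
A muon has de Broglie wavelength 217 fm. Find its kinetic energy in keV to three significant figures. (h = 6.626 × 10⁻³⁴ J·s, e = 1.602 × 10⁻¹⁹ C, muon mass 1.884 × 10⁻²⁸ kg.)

KE = 154 keV

p = h/λ = 6.626 × 10⁻³⁴ / 2.170 × 10⁻¹³ = 3.053 × 10⁻²¹ kg·m/s.
KE = p²/(2m) = (3.053 × 10⁻²¹)² / (2 × 1.884 × 10⁻²⁸) = 2.474 × 10⁻¹⁴ J = 154 keV.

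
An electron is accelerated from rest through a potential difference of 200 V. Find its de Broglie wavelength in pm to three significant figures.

KE = eV = 1.602 × 10⁻¹⁹ × 200.0 = 3.204 × 10⁻¹⁷ J.
p = √(2mKE) = √(2 × 9.109 × 10⁻³¹ × 3.204 × 10⁻¹⁷) = 7.640 × 10⁻²⁴ kg·m/s.
λ = h/p = 6.626 × 10⁻³⁴ / 7.640 × 10⁻²⁴ = 8.67 × 10⁻¹¹ m = 86.7 pm.

λ = 86.7 pm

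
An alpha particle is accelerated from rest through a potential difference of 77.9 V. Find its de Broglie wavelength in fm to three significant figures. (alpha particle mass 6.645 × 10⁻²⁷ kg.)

λ = 1150 fm

KE = 2eV = 2 × 1.602 × 10⁻¹⁹ × 77.90 = 2.496 × 10⁻¹⁷ J.
p = √(2mKE) = √(2 × 6.645 × 10⁻²⁷ × 2.496 × 10⁻¹⁷) = 5.759 × 10⁻²² kg·m/s.
λ = h/p = 6.626 × 10⁻³⁴ / 5.759 × 10⁻²² = 1.15 × 10⁻¹² m = 1150 fm.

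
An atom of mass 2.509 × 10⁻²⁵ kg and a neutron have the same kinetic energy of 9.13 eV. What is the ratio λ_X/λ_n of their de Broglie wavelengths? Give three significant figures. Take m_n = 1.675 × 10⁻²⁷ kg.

λ_X/λ_n = 0.0817

At fixed KE, p = √(2mKE) so λ = h/p ∝ 1/√m.
λ_X/λ_n = √(m_n/m_X) = √(1.675 × 10⁻²⁷/2.509 × 10⁻²⁵) = √(6.676 × 10⁻³) = 0.0817.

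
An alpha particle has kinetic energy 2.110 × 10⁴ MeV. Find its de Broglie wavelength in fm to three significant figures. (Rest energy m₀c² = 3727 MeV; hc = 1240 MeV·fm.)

Total energy E = KE + m₀c² = 2.110 × 10⁴ + 3727 = 24827 MeV.
(pc)² = E² − (m₀c²)² = (24827)² − (3727)² = 6.025 × 10⁸ MeV², so pc = 2.455 × 10⁴ MeV.
λ = hc/(pc) = 1240 MeV·fm / 2.455 × 10⁴ MeV = 0.0505 fm.

λ = 0.0505 fm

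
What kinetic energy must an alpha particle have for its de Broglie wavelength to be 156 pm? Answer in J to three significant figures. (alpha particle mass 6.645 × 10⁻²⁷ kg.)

KE = 1.36 × 10⁻²¹ J

p = h/λ = 6.626 × 10⁻³⁴ / 1.560 × 10⁻¹⁰ = 4.247 × 10⁻²⁴ kg·m/s.
KE = p²/(2m) = (4.247 × 10⁻²⁴)² / (2 × 6.645 × 10⁻²⁷) = 1.357 × 10⁻²¹ J = 1.36 × 10⁻²¹ J.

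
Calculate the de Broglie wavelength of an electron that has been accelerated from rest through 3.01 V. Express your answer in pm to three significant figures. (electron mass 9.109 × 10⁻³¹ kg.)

λ = 707 pm

KE = eV = 1.602 × 10⁻¹⁹ × 3.010 = 4.822 × 10⁻¹⁹ J.
p = √(2mKE) = √(2 × 9.109 × 10⁻³¹ × 4.822 × 10⁻¹⁹) = 9.373 × 10⁻²⁵ kg·m/s.
λ = h/p = 6.626 × 10⁻³⁴ / 9.373 × 10⁻²⁵ = 7.07 × 10⁻¹⁰ m = 707 pm.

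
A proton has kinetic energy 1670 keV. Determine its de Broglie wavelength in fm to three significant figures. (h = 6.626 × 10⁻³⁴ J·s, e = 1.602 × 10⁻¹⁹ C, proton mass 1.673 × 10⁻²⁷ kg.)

KE = 1670 keV = 2.675 × 10⁻¹³ J.
p = √(2mKE) = √(2 × 1.673 × 10⁻²⁷ × 2.675 × 10⁻¹³) = 2.992 × 10⁻²⁰ kg·m/s.
λ = h/p = 6.626 × 10⁻³⁴ / 2.992 × 10⁻²⁰ = 2.21 × 10⁻¹⁴ m = 22.1 fm.

λ = 22.1 fm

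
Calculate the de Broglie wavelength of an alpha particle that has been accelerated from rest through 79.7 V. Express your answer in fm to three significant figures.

KE = 2eV = 2 × 1.602 × 10⁻¹⁹ × 79.70 = 2.554 × 10⁻¹⁷ J.
p = √(2mKE) = √(2 × 6.645 × 10⁻²⁷ × 2.554 × 10⁻¹⁷) = 5.826 × 10⁻²² kg·m/s.
λ = h/p = 6.626 × 10⁻³⁴ / 5.826 × 10⁻²² = 1.14 × 10⁻¹² m = 1140 fm.

λ = 1140 fm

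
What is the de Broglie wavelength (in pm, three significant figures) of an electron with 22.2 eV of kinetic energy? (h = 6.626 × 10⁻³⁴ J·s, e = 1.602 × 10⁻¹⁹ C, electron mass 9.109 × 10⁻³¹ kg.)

KE = 22.2 eV = 3.556 × 10⁻¹⁸ J.
p = √(2mKE) = √(2 × 9.109 × 10⁻³¹ × 3.556 × 10⁻¹⁸) = 2.545 × 10⁻²⁴ kg·m/s.
λ = h/p = 6.626 × 10⁻³⁴ / 2.545 × 10⁻²⁴ = 2.60 × 10⁻¹⁰ m = 260 pm.

λ = 260 pm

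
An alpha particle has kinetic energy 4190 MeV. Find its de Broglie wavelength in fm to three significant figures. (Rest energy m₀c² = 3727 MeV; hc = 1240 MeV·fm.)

λ = 0.178 fm

Total energy E = KE + m₀c² = 4190 + 3727 = 7917 MeV.
(pc)² = E² − (m₀c²)² = (7917)² − (3727)² = 4.879 × 10⁷ MeV², so pc = 6985 MeV.
λ = hc/(pc) = 1240 MeV·fm / 6985 MeV = 0.178 fm.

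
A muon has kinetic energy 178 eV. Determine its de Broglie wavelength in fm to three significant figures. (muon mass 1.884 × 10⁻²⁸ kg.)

KE = 178 eV = 2.852 × 10⁻¹⁷ J.
p = √(2mKE) = √(2 × 1.884 × 10⁻²⁸ × 2.852 × 10⁻¹⁷) = 1.037 × 10⁻²² kg·m/s.
λ = h/p = 6.626 × 10⁻³⁴ / 1.037 × 10⁻²² = 6.39 × 10⁻¹² m = 6390 fm.

λ = 6390 fm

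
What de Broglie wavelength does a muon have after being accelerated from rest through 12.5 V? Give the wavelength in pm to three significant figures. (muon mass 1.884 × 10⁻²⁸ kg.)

KE = eV = 1.602 × 10⁻¹⁹ × 12.50 = 2.003 × 10⁻¹⁸ J.
p = √(2mKE) = √(2 × 1.884 × 10⁻²⁸ × 2.003 × 10⁻¹⁸) = 2.747 × 10⁻²³ kg·m/s.
λ = h/p = 6.626 × 10⁻³⁴ / 2.747 × 10⁻²³ = 2.41 × 10⁻¹¹ m = 24.1 pm.

λ = 24.1 pm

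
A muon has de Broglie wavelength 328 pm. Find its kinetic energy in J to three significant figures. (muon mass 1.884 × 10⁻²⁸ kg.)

KE = 1.08 × 10⁻²⁰ J

p = h/λ = 6.626 × 10⁻³⁴ / 3.280 × 10⁻¹⁰ = 2.020 × 10⁻²⁴ kg·m/s.
KE = p²/(2m) = (2.020 × 10⁻²⁴)² / (2 × 1.884 × 10⁻²⁸) = 1.083 × 10⁻²⁰ J = 1.08 × 10⁻²⁰ J.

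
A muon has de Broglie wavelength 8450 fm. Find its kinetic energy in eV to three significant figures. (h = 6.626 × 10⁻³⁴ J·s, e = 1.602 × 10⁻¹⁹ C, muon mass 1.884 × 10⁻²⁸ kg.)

KE = 102 eV

p = h/λ = 6.626 × 10⁻³⁴ / 8.450 × 10⁻¹² = 7.841 × 10⁻²³ kg·m/s.
KE = p²/(2m) = (7.841 × 10⁻²³)² / (2 × 1.884 × 10⁻²⁸) = 1.632 × 10⁻¹⁷ J = 102 eV.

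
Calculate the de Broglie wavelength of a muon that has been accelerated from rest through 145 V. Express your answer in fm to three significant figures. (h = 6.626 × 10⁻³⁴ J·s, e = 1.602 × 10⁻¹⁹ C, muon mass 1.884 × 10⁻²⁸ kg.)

λ = 7080 fm

KE = eV = 1.602 × 10⁻¹⁹ × 145.0 = 2.323 × 10⁻¹⁷ J.
p = √(2mKE) = √(2 × 1.884 × 10⁻²⁸ × 2.323 × 10⁻¹⁷) = 9.356 × 10⁻²³ kg·m/s.
λ = h/p = 6.626 × 10⁻³⁴ / 9.356 × 10⁻²³ = 7.08 × 10⁻¹² m = 7080 fm.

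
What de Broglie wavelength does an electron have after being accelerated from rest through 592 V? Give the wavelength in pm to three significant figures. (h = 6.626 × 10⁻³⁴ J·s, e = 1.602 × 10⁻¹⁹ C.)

λ = 50.4 pm

KE = eV = 1.602 × 10⁻¹⁹ × 592.0 = 9.484 × 10⁻¹⁷ J.
p = √(2mKE) = √(2 × 9.109 × 10⁻³¹ × 9.484 × 10⁻¹⁷) = 1.314 × 10⁻²³ kg·m/s.
λ = h/p = 6.626 × 10⁻³⁴ / 1.314 × 10⁻²³ = 5.04 × 10⁻¹¹ m = 50.4 pm.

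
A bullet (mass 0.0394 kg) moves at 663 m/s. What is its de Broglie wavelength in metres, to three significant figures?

λ = 2.54 × 10⁻³⁵ m

p = mv = 0.0394 × 663 = 2.612 × 10¹ kg·m/s.
λ = h/p = 6.626 × 10⁻³⁴ / 2.612 × 10¹ = 2.54 × 10⁻³⁵ m.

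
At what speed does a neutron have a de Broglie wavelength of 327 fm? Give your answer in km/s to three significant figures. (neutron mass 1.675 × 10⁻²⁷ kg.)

v = 1210 km/s

p = h/λ = 6.626 × 10⁻³⁴ / 3.270 × 10⁻¹³ = 2.026 × 10⁻²¹ kg·m/s.
v = p/m = 2.026 × 10⁻²¹ / 1.675 × 10⁻²⁷ = 1.21 × 10⁶ m/s = 1210 km/s.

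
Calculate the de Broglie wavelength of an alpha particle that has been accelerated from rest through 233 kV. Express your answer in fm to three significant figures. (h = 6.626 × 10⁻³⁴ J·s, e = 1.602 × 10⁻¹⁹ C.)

λ = 21.0 fm

KE = 2eV = 2 × 1.602 × 10⁻¹⁹ × 2.330 × 10⁵ = 7.465 × 10⁻¹⁴ J.
p = √(2mKE) = √(2 × 6.645 × 10⁻²⁷ × 7.465 × 10⁻¹⁴) = 3.150 × 10⁻²⁰ kg·m/s.
λ = h/p = 6.626 × 10⁻³⁴ / 3.150 × 10⁻²⁰ = 2.10 × 10⁻¹⁴ m = 21.0 fm.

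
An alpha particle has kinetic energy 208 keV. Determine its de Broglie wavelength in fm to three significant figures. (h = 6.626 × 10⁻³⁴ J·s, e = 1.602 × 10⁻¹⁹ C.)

KE = 208 keV = 3.332 × 10⁻¹⁴ J.
p = √(2mKE) = √(2 × 6.645 × 10⁻²⁷ × 3.332 × 10⁻¹⁴) = 2.104 × 10⁻²⁰ kg·m/s.
λ = h/p = 6.626 × 10⁻³⁴ / 2.104 × 10⁻²⁰ = 3.15 × 10⁻¹⁴ m = 31.5 fm.

λ = 31.5 fm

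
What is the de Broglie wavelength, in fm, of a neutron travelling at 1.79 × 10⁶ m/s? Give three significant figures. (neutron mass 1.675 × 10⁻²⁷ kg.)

λ = 221 fm

p = mv = 1.675 × 10⁻²⁷ × 1.79 × 10⁶ = 2.998 × 10⁻²¹ kg·m/s.
λ = h/p = 6.626 × 10⁻³⁴ / 2.998 × 10⁻²¹ = 2.21 × 10⁻¹³ m = 221 fm.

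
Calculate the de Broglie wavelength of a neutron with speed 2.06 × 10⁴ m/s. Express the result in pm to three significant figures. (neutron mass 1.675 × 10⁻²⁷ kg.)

p = mv = 1.675 × 10⁻²⁷ × 2.06 × 10⁴ = 3.451 × 10⁻²³ kg·m/s.
λ = h/p = 6.626 × 10⁻³⁴ / 3.451 × 10⁻²³ = 1.92 × 10⁻¹¹ m = 19.2 pm.

λ = 19.2 pm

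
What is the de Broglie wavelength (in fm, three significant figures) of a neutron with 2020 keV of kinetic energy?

KE = 2020 keV = 3.236 × 10⁻¹³ J.
p = √(2mKE) = √(2 × 1.675 × 10⁻²⁷ × 3.236 × 10⁻¹³) = 3.293 × 10⁻²⁰ kg·m/s.
λ = h/p = 6.626 × 10⁻³⁴ / 3.293 × 10⁻²⁰ = 2.01 × 10⁻¹⁴ m = 20.1 fm.

λ = 20.1 fm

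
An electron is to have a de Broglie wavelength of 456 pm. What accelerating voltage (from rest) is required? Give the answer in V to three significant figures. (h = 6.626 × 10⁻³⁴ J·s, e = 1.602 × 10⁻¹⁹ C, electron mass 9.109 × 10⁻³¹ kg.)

V = 7.23 V

p = h/λ = 6.626 × 10⁻³⁴ / 4.560 × 10⁻¹⁰ = 1.453 × 10⁻²⁴ kg·m/s.
KE = p²/(2m) = 1.159 × 10⁻¹⁸ J.
V = KE/e = 1.159 × 10⁻¹⁸ / (1.602 × 10⁻¹⁹) = 7.23 V.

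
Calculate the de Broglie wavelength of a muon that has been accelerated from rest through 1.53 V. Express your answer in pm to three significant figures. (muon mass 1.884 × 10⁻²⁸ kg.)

KE = eV = 1.602 × 10⁻¹⁹ × 1.530 = 2.451 × 10⁻¹⁹ J.
p = √(2mKE) = √(2 × 1.884 × 10⁻²⁸ × 2.451 × 10⁻¹⁹) = 9.610 × 10⁻²⁴ kg·m/s.
λ = h/p = 6.626 × 10⁻³⁴ / 9.610 × 10⁻²⁴ = 6.89 × 10⁻¹¹ m = 68.9 pm.

λ = 68.9 pm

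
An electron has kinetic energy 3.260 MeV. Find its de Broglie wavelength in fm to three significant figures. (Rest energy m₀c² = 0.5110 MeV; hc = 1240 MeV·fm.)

λ = 332 fm

Total energy E = KE + m₀c² = 3.260 + 0.5110 = 3.7710 MeV.
(pc)² = E² − (m₀c²)² = (3.7710)² − (0.5110)² = 13.96 MeV², so pc = 3.736 MeV.
λ = hc/(pc) = 1240 MeV·fm / 3.736 MeV = 332 fm.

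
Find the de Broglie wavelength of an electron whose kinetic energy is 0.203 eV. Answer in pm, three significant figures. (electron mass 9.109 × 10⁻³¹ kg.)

λ = 2720 pm

KE = 0.203 eV = 3.252 × 10⁻²⁰ J.
p = √(2mKE) = √(2 × 9.109 × 10⁻³¹ × 3.252 × 10⁻²⁰) = 2.434 × 10⁻²⁵ kg·m/s.
λ = h/p = 6.626 × 10⁻³⁴ / 2.434 × 10⁻²⁵ = 2.72 × 10⁻⁹ m = 2720 pm.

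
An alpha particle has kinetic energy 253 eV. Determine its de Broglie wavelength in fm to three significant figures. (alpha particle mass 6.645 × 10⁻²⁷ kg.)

λ = 903 fm

KE = 253 eV = 4.053 × 10⁻¹⁷ J.
p = √(2mKE) = √(2 × 6.645 × 10⁻²⁷ × 4.053 × 10⁻¹⁷) = 7.339 × 10⁻²² kg·m/s.
λ = h/p = 6.626 × 10⁻³⁴ / 7.339 × 10⁻²² = 9.03 × 10⁻¹³ m = 903 fm.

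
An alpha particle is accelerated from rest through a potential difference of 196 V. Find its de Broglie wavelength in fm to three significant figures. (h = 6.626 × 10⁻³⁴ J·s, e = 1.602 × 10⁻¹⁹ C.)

KE = 2eV = 2 × 1.602 × 10⁻¹⁹ × 196.0 = 6.280 × 10⁻¹⁷ J.
p = √(2mKE) = √(2 × 6.645 × 10⁻²⁷ × 6.280 × 10⁻¹⁷) = 9.136 × 10⁻²² kg·m/s.
λ = h/p = 6.626 × 10⁻³⁴ / 9.136 × 10⁻²² = 7.25 × 10⁻¹³ m = 725 fm.

λ = 725 fm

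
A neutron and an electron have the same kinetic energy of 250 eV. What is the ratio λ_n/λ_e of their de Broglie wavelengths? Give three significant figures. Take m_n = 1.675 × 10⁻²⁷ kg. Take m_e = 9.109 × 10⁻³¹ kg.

At fixed KE, p = √(2mKE) so λ = h/p ∝ 1/√m.
λ_n/λ_e = √(m_e/m_n) = √(9.109 × 10⁻³¹/1.675 × 10⁻²⁷) = √(5.438 × 10⁻⁴) = 0.0233.

λ_n/λ_e = 0.0233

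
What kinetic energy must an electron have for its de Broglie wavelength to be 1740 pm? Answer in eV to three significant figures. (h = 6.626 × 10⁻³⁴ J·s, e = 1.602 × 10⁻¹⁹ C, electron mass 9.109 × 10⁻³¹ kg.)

p = h/λ = 6.626 × 10⁻³⁴ / 1.740 × 10⁻⁹ = 3.808 × 10⁻²⁵ kg·m/s.
KE = p²/(2m) = (3.808 × 10⁻²⁵)² / (2 × 9.109 × 10⁻³¹) = 7.960 × 10⁻²⁰ J = 0.497 eV.

KE = 0.497 eV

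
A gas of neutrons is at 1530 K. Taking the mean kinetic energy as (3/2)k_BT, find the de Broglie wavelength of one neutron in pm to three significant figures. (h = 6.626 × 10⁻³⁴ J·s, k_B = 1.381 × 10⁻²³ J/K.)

KE = (3/2)k_BT = 1.5 × 1.381 × 10⁻²³ × 1530 = 3.169 × 10⁻²⁰ J.
p = √(2mKE) = √(2 × 1.675 × 10⁻²⁷ × 3.169 × 10⁻²⁰) = 1.030 × 10⁻²³ kg·m/s.
λ = h/p = 6.43 × 10⁻¹¹ m = 64.3 pm.

λ = 64.3 pm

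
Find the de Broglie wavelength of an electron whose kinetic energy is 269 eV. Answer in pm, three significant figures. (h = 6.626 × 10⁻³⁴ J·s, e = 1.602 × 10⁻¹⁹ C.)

λ = 74.8 pm

KE = 269 eV = 4.309 × 10⁻¹⁷ J.
p = √(2mKE) = √(2 × 9.109 × 10⁻³¹ × 4.309 × 10⁻¹⁷) = 8.860 × 10⁻²⁴ kg·m/s.
λ = h/p = 6.626 × 10⁻³⁴ / 8.860 × 10⁻²⁴ = 7.48 × 10⁻¹¹ m = 74.8 pm.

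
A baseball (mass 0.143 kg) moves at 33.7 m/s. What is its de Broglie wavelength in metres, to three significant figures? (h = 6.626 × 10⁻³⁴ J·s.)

λ = 1.37 × 10⁻³⁴ m

p = mv = 0.143 × 33.7 = 4.819 kg·m/s.
λ = h/p = 6.626 × 10⁻³⁴ / 4.819 = 1.37 × 10⁻³⁴ m.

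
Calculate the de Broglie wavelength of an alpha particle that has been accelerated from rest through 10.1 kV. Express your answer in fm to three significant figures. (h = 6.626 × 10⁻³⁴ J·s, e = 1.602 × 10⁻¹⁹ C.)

λ = 101 fm

KE = 2eV = 2 × 1.602 × 10⁻¹⁹ × 1.010 × 10⁴ = 3.236 × 10⁻¹⁵ J.
p = √(2mKE) = √(2 × 6.645 × 10⁻²⁷ × 3.236 × 10⁻¹⁵) = 6.558 × 10⁻²¹ kg·m/s.
λ = h/p = 6.626 × 10⁻³⁴ / 6.558 × 10⁻²¹ = 1.01 × 10⁻¹³ m = 101 fm.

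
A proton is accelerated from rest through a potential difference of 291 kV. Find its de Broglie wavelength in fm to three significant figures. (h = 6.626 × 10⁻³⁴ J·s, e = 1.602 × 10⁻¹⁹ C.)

KE = eV = 1.602 × 10⁻¹⁹ × 2.910 × 10⁵ = 4.662 × 10⁻¹⁴ J.
p = √(2mKE) = √(2 × 1.673 × 10⁻²⁷ × 4.662 × 10⁻¹⁴) = 1.249 × 10⁻²⁰ kg·m/s.
λ = h/p = 6.626 × 10⁻³⁴ / 1.249 × 10⁻²⁰ = 5.31 × 10⁻¹⁴ m = 53.1 fm.

λ = 53.1 fm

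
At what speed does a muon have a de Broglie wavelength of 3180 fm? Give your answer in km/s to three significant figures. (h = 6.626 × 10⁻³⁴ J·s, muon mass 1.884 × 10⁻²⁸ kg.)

v = 1110 km/s

p = h/λ = 6.626 × 10⁻³⁴ / 3.180 × 10⁻¹² = 2.084 × 10⁻²² kg·m/s.
v = p/m = 2.084 × 10⁻²² / 1.884 × 10⁻²⁸ = 1.11 × 10⁶ m/s = 1110 km/s.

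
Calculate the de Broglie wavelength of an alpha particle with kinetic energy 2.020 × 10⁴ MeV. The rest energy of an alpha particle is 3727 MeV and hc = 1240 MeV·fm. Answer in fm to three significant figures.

λ = 0.0525 fm

Total energy E = KE + m₀c² = 2.020 × 10⁴ + 3727 = 23927 MeV.
(pc)² = E² − (m₀c²)² = (23927)² − (3727)² = 5.586 × 10⁸ MeV², so pc = 2.363 × 10⁴ MeV.
λ = hc/(pc) = 1240 MeV·fm / 2.363 × 10⁴ MeV = 0.0525 fm.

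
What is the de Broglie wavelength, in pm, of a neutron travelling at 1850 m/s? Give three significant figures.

p = mv = 1.675 × 10⁻²⁷ × 1850 = 3.099 × 10⁻²⁴ kg·m/s.
λ = h/p = 6.626 × 10⁻³⁴ / 3.099 × 10⁻²⁴ = 2.14 × 10⁻¹⁰ m = 214 pm.

λ = 214 pm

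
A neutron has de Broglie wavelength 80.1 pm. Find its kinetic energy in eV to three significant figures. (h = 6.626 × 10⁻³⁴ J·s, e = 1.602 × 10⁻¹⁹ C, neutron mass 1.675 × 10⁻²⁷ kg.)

KE = 0.128 eV

p = h/λ = 6.626 × 10⁻³⁴ / 8.010 × 10⁻¹¹ = 8.272 × 10⁻²⁴ kg·m/s.
KE = p²/(2m) = (8.272 × 10⁻²⁴)² / (2 × 1.675 × 10⁻²⁷) = 2.043 × 10⁻²⁰ J = 0.128 eV.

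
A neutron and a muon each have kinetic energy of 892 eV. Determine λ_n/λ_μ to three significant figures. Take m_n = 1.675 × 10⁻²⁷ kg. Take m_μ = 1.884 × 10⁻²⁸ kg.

λ_n/λ_μ = 0.335

At fixed KE, p = √(2mKE) so λ = h/p ∝ 1/√m.
λ_n/λ_μ = √(m_μ/m_n) = √(1.884 × 10⁻²⁸/1.675 × 10⁻²⁷) = √(0.1125) = 0.335.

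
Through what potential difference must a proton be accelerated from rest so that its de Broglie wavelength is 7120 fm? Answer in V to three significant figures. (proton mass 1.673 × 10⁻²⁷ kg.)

V = 16.2 V

p = h/λ = 6.626 × 10⁻³⁴ / 7.120 × 10⁻¹² = 9.306 × 10⁻²³ kg·m/s.
KE = p²/(2m) = 2.588 × 10⁻¹⁸ J.
V = KE/e = 2.588 × 10⁻¹⁸ / (1.602 × 10⁻¹⁹) = 16.2 V.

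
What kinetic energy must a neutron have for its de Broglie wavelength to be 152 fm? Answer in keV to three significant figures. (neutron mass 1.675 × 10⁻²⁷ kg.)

KE = 35.4 keV

p = h/λ = 6.626 × 10⁻³⁴ / 1.520 × 10⁻¹³ = 4.359 × 10⁻²¹ kg·m/s.
KE = p²/(2m) = (4.359 × 10⁻²¹)² / (2 × 1.675 × 10⁻²⁷) = 5.672 × 10⁻¹⁵ J = 35.4 keV.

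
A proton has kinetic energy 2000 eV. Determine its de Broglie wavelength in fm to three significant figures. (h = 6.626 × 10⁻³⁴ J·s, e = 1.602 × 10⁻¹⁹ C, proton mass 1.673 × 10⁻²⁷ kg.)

λ = 640 fm

KE = 2000 eV = 3.204 × 10⁻¹⁶ J.
p = √(2mKE) = √(2 × 1.673 × 10⁻²⁷ × 3.204 × 10⁻¹⁶) = 1.035 × 10⁻²¹ kg·m/s.
λ = h/p = 6.626 × 10⁻³⁴ / 1.035 × 10⁻²¹ = 6.40 × 10⁻¹³ m = 640 fm.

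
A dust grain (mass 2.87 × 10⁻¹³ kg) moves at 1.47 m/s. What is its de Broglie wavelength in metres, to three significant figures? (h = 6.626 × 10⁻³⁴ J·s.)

p = mv = 2.87 × 10⁻¹³ × 1.47 = 4.219 × 10⁻¹³ kg·m/s.
λ = h/p = 6.626 × 10⁻³⁴ / 4.219 × 10⁻¹³ = 1.57 × 10⁻²¹ m.

λ = 1.57 × 10⁻²¹ m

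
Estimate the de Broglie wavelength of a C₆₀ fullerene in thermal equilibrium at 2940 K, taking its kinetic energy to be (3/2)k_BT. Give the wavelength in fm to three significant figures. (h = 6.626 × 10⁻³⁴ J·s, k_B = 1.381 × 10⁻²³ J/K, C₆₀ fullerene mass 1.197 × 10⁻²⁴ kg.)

KE = (3/2)k_BT = 1.5 × 1.381 × 10⁻²³ × 2940 = 6.090 × 10⁻²⁰ J.
p = √(2mKE) = √(2 × 1.197 × 10⁻²⁴ × 6.090 × 10⁻²⁰) = 3.818 × 10⁻²² kg·m/s.
λ = h/p = 1.74 × 10⁻¹² m = 1740 fm.

λ = 1740 fm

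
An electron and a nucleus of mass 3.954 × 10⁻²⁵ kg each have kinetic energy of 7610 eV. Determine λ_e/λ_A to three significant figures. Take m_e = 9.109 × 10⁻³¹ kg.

λ_e/λ_A = 659

At fixed KE, p = √(2mKE) so λ = h/p ∝ 1/√m.
λ_e/λ_A = √(m_A/m_e) = √(3.954 × 10⁻²⁵/9.109 × 10⁻³¹) = √(4.341 × 10⁵) = 659.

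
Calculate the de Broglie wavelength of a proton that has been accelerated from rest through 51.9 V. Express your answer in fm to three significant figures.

KE = eV = 1.602 × 10⁻¹⁹ × 51.90 = 8.314 × 10⁻¹⁸ J.
p = √(2mKE) = √(2 × 1.673 × 10⁻²⁷ × 8.314 × 10⁻¹⁸) = 1.668 × 10⁻²² kg·m/s.
λ = h/p = 6.626 × 10⁻³⁴ / 1.668 × 10⁻²² = 3.97 × 10⁻¹² m = 3970 fm.

λ = 3970 fm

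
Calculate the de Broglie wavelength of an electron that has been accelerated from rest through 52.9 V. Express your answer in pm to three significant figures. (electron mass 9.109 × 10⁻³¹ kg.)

λ = 169 pm

KE = eV = 1.602 × 10⁻¹⁹ × 52.90 = 8.475 × 10⁻¹⁸ J.
p = √(2mKE) = √(2 × 9.109 × 10⁻³¹ × 8.475 × 10⁻¹⁸) = 3.929 × 10⁻²⁴ kg·m/s.
λ = h/p = 6.626 × 10⁻³⁴ / 3.929 × 10⁻²⁴ = 1.69 × 10⁻¹⁰ m = 169 pm.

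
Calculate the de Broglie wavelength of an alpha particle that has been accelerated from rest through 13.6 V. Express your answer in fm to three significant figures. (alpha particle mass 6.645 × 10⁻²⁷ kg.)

λ = 2750 fm

KE = 2eV = 2 × 1.602 × 10⁻¹⁹ × 13.60 = 4.357 × 10⁻¹⁸ J.
p = √(2mKE) = √(2 × 6.645 × 10⁻²⁷ × 4.357 × 10⁻¹⁸) = 2.406 × 10⁻²² kg·m/s.
λ = h/p = 6.626 × 10⁻³⁴ / 2.406 × 10⁻²² = 2.75 × 10⁻¹² m = 2750 fm.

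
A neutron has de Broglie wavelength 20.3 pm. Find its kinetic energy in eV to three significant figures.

KE = 1.99 eV

p = h/λ = 6.626 × 10⁻³⁴ / 2.030 × 10⁻¹¹ = 3.264 × 10⁻²³ kg·m/s.
KE = p²/(2m) = (3.264 × 10⁻²³)² / (2 × 1.675 × 10⁻²⁷) = 3.180 × 10⁻¹⁹ J = 1.99 eV.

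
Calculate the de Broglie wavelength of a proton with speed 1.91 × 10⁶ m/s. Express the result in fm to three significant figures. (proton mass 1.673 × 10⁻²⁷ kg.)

λ = 207 fm

p = mv = 1.673 × 10⁻²⁷ × 1.91 × 10⁶ = 3.195 × 10⁻²¹ kg·m/s.
λ = h/p = 6.626 × 10⁻³⁴ / 3.195 × 10⁻²¹ = 2.07 × 10⁻¹³ m = 207 fm.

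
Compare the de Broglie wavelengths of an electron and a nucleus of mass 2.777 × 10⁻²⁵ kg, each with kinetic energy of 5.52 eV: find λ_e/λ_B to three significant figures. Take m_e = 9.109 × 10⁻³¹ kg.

At fixed KE, p = √(2mKE) so λ = h/p ∝ 1/√m.
λ_e/λ_B = √(m_B/m_e) = √(2.777 × 10⁻²⁵/9.109 × 10⁻³¹) = √(3.049 × 10⁵) = 552.

λ_e/λ_B = 552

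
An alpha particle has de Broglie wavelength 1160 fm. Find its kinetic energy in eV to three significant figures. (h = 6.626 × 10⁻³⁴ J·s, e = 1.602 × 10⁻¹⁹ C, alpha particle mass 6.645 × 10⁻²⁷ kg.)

KE = 153 eV

p = h/λ = 6.626 × 10⁻³⁴ / 1.160 × 10⁻¹² = 5.712 × 10⁻²² kg·m/s.
KE = p²/(2m) = (5.712 × 10⁻²²)² / (2 × 6.645 × 10⁻²⁷) = 2.455 × 10⁻¹⁷ J = 153 eV.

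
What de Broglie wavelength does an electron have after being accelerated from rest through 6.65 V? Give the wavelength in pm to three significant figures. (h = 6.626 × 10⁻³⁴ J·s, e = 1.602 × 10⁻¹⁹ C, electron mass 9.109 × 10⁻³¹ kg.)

λ = 476 pm

KE = eV = 1.602 × 10⁻¹⁹ × 6.650 = 1.065 × 10⁻¹⁸ J.
p = √(2mKE) = √(2 × 9.109 × 10⁻³¹ × 1.065 × 10⁻¹⁸) = 1.393 × 10⁻²⁴ kg·m/s.
λ = h/p = 6.626 × 10⁻³⁴ / 1.393 × 10⁻²⁴ = 4.76 × 10⁻¹⁰ m = 476 pm.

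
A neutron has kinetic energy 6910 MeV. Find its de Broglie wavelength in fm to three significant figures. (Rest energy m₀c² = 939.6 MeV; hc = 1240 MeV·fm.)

λ = 0.159 fm

Total energy E = KE + m₀c² = 6910 + 939.6 = 7849.6 MeV.
(pc)² = E² − (m₀c²)² = (7849.6)² − (939.6)² = 6.073 × 10⁷ MeV², so pc = 7793 MeV.
λ = hc/(pc) = 1240 MeV·fm / 7793 MeV = 0.159 fm.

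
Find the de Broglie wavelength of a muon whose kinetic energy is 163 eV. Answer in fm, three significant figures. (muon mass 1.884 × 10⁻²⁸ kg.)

λ = 6680 fm

KE = 163 eV = 2.611 × 10⁻¹⁷ J.
p = √(2mKE) = √(2 × 1.884 × 10⁻²⁸ × 2.611 × 10⁻¹⁷) = 9.919 × 10⁻²³ kg·m/s.
λ = h/p = 6.626 × 10⁻³⁴ / 9.919 × 10⁻²³ = 6.68 × 10⁻¹² m = 6680 fm.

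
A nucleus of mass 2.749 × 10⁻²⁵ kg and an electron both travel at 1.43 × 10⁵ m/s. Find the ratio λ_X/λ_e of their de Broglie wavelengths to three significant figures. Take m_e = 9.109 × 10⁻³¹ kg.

λ_X/λ_e = 3.31 × 10⁻⁶

At fixed v, p = mv so λ = h/(mv) ∝ 1/m.
λ_X/λ_e = m_e/m_X = 9.109 × 10⁻³¹/2.749 × 10⁻²⁵ = 3.31 × 10⁻⁶.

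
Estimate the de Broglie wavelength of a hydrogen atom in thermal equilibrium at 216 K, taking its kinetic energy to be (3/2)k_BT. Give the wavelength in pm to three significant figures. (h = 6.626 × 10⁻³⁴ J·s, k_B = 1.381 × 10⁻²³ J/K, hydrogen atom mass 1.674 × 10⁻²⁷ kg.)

KE = (3/2)k_BT = 1.5 × 1.381 × 10⁻²³ × 216 = 4.474 × 10⁻²¹ J.
p = √(2mKE) = √(2 × 1.674 × 10⁻²⁷ × 4.474 × 10⁻²¹) = 3.870 × 10⁻²⁴ kg·m/s.
λ = h/p = 1.71 × 10⁻¹⁰ m = 171 pm.

λ = 171 pm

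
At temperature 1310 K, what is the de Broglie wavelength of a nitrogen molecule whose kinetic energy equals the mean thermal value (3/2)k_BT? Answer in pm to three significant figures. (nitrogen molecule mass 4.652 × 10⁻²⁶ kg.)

KE = (3/2)k_BT = 1.5 × 1.381 × 10⁻²³ × 1310 = 2.714 × 10⁻²⁰ J.
p = √(2mKE) = √(2 × 4.652 × 10⁻²⁶ × 2.714 × 10⁻²⁰) = 5.025 × 10⁻²³ kg·m/s.
λ = h/p = 1.32 × 10⁻¹¹ m = 13.2 pm.

λ = 13.2 pm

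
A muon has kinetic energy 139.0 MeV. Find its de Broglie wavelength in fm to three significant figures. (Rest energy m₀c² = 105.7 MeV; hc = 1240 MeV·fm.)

λ = 5.62 fm

Total energy E = KE + m₀c² = 139.0 + 105.7 = 244.7 MeV.
(pc)² = E² − (m₀c²)² = (244.7)² − (105.7)² = 4.871 × 10⁴ MeV², so pc = 220.7 MeV.
λ = hc/(pc) = 1240 MeV·fm / 220.7 MeV = 5.62 fm.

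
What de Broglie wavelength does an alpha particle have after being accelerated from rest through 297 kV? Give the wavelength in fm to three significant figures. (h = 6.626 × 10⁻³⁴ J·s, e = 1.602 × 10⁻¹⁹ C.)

KE = 2eV = 2 × 1.602 × 10⁻¹⁹ × 2.970 × 10⁵ = 9.516 × 10⁻¹⁴ J.
p = √(2mKE) = √(2 × 6.645 × 10⁻²⁷ × 9.516 × 10⁻¹⁴) = 3.556 × 10⁻²⁰ kg·m/s.
λ = h/p = 6.626 × 10⁻³⁴ / 3.556 × 10⁻²⁰ = 1.86 × 10⁻¹⁴ m = 18.6 fm.

λ = 18.6 fm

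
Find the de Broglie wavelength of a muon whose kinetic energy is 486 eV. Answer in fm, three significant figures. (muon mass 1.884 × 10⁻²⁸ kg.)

KE = 486 eV = 7.786 × 10⁻¹⁷ J.
p = √(2mKE) = √(2 × 1.884 × 10⁻²⁸ × 7.786 × 10⁻¹⁷) = 1.713 × 10⁻²² kg·m/s.
λ = h/p = 6.626 × 10⁻³⁴ / 1.713 × 10⁻²² = 3.87 × 10⁻¹² m = 3870 fm.

λ = 3870 fm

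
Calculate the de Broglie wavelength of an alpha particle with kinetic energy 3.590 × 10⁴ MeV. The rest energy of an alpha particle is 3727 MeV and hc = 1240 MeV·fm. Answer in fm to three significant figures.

λ = 0.0314 fm

Total energy E = KE + m₀c² = 3.590 × 10⁴ + 3727 = 39627 MeV.
(pc)² = E² − (m₀c²)² = (39627)² − (3727)² = 1.556 × 10⁹ MeV², so pc = 3.945 × 10⁴ MeV.
λ = hc/(pc) = 1240 MeV·fm / 3.945 × 10⁴ MeV = 0.0314 fm.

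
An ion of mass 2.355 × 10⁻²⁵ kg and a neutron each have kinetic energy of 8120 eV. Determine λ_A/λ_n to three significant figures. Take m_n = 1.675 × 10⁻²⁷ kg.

At fixed KE, p = √(2mKE) so λ = h/p ∝ 1/√m.
λ_A/λ_n = √(m_n/m_A) = √(1.675 × 10⁻²⁷/2.355 × 10⁻²⁵) = √(7.113 × 10⁻³) = 0.0843.

λ_A/λ_n = 0.0843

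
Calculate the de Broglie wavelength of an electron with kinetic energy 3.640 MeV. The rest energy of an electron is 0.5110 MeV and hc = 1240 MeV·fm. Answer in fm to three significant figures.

Total energy E = KE + m₀c² = 3.640 + 0.5110 = 4.1510 MeV.
(pc)² = E² − (m₀c²)² = (4.1510)² − (0.5110)² = 16.97 MeV², so pc = 4.119 MeV.
λ = hc/(pc) = 1240 MeV·fm / 4.119 MeV = 301 fm.

λ = 301 fm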